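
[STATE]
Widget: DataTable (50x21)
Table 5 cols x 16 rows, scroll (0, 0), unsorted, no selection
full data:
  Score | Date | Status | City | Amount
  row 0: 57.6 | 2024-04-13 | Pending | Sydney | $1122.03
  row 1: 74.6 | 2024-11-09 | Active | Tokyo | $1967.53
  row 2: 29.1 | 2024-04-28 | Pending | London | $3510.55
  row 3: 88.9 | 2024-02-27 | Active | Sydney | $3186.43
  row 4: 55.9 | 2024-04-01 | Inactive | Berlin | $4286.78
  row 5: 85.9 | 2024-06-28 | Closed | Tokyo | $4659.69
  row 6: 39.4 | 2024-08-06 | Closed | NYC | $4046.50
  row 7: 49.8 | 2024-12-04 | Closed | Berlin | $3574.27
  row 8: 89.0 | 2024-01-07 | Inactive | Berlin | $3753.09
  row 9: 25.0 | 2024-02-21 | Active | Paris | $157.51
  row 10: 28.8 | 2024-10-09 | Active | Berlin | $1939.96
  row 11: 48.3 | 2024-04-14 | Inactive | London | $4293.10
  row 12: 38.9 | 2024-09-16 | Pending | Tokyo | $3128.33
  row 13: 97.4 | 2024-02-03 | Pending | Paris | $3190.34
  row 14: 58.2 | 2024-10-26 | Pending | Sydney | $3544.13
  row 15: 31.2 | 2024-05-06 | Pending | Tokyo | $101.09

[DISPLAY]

Score│Date      │Status  │City  │Amount           
─────┼──────────┼────────┼──────┼────────         
57.6 │2024-04-13│Pending │Sydney│$1122.03         
74.6 │2024-11-09│Active  │Tokyo │$1967.53         
29.1 │2024-04-28│Pending │London│$3510.55         
88.9 │2024-02-27│Active  │Sydney│$3186.43         
55.9 │2024-04-01│Inactive│Berlin│$4286.78         
85.9 │2024-06-28│Closed  │Tokyo │$4659.69         
39.4 │2024-08-06│Closed  │NYC   │$4046.50         
49.8 │2024-12-04│Closed  │Berlin│$3574.27         
89.0 │2024-01-07│Inactive│Berlin│$3753.09         
25.0 │2024-02-21│Active  │Paris │$157.51          
28.8 │2024-10-09│Active  │Berlin│$1939.96         
48.3 │2024-04-14│Inactive│London│$4293.10         
38.9 │2024-09-16│Pending │Tokyo │$3128.33         
97.4 │2024-02-03│Pending │Paris │$3190.34         
58.2 │2024-10-26│Pending │Sydney│$3544.13         
31.2 │2024-05-06│Pending │Tokyo │$101.09          
                                                  
                                                  
                                                  


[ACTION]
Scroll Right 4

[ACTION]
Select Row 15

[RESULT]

Score│Date      │Status  │City  │Amount           
─────┼──────────┼────────┼──────┼────────         
57.6 │2024-04-13│Pending │Sydney│$1122.03         
74.6 │2024-11-09│Active  │Tokyo │$1967.53         
29.1 │2024-04-28│Pending │London│$3510.55         
88.9 │2024-02-27│Active  │Sydney│$3186.43         
55.9 │2024-04-01│Inactive│Berlin│$4286.78         
85.9 │2024-06-28│Closed  │Tokyo │$4659.69         
39.4 │2024-08-06│Closed  │NYC   │$4046.50         
49.8 │2024-12-04│Closed  │Berlin│$3574.27         
89.0 │2024-01-07│Inactive│Berlin│$3753.09         
25.0 │2024-02-21│Active  │Paris │$157.51          
28.8 │2024-10-09│Active  │Berlin│$1939.96         
48.3 │2024-04-14│Inactive│London│$4293.10         
38.9 │2024-09-16│Pending │Tokyo │$3128.33         
97.4 │2024-02-03│Pending │Paris │$3190.34         
58.2 │2024-10-26│Pending │Sydney│$3544.13         
>1.2 │2024-05-06│Pending │Tokyo │$101.09          
                                                  
                                                  
                                                  


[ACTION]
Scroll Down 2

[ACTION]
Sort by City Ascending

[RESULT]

Score│Date      │Status  │City ▲│Amount           
─────┼──────────┼────────┼──────┼────────         
55.9 │2024-04-01│Inactive│Berlin│$4286.78         
49.8 │2024-12-04│Closed  │Berlin│$3574.27         
89.0 │2024-01-07│Inactive│Berlin│$3753.09         
28.8 │2024-10-09│Active  │Berlin│$1939.96         
29.1 │2024-04-28│Pending │London│$3510.55         
48.3 │2024-04-14│Inactive│London│$4293.10         
39.4 │2024-08-06│Closed  │NYC   │$4046.50         
25.0 │2024-02-21│Active  │Paris │$157.51          
97.4 │2024-02-03│Pending │Paris │$3190.34         
57.6 │2024-04-13│Pending │Sydney│$1122.03         
88.9 │2024-02-27│Active  │Sydney│$3186.43         
58.2 │2024-10-26│Pending │Sydney│$3544.13         
74.6 │2024-11-09│Active  │Tokyo │$1967.53         
85.9 │2024-06-28│Closed  │Tokyo │$4659.69         
38.9 │2024-09-16│Pending │Tokyo │$3128.33         
>1.2 │2024-05-06│Pending │Tokyo │$101.09          
                                                  
                                                  
                                                  


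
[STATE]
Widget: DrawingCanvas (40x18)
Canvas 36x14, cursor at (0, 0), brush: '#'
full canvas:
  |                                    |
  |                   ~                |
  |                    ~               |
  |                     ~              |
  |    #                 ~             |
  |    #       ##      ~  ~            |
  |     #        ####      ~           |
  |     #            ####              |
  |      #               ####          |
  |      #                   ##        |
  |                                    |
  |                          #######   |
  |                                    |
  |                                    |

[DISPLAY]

+                                       
                   ~                    
                    ~                   
                     ~                  
    #                 ~                 
    #       ##      ~  ~                
     #        ####      ~               
     #            ####                  
      #               ####              
      #                   ##            
                                        
                          #######       
                                        
                                        
                                        
                                        
                                        
                                        


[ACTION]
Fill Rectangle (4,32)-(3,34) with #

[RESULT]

+                                       
                   ~                    
                    ~                   
                     ~          ###     
    #                 ~         ###     
    #       ##      ~  ~                
     #        ####      ~               
     #            ####                  
      #               ####              
      #                   ##            
                                        
                          #######       
                                        
                                        
                                        
                                        
                                        
                                        


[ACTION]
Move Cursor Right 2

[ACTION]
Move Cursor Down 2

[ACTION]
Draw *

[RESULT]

                                        
                   ~                    
  *                 ~                   
                     ~          ###     
    #                 ~         ###     
    #       ##      ~  ~                
     #        ####      ~               
     #            ####                  
      #               ####              
      #                   ##            
                                        
                          #######       
                                        
                                        
                                        
                                        
                                        
                                        


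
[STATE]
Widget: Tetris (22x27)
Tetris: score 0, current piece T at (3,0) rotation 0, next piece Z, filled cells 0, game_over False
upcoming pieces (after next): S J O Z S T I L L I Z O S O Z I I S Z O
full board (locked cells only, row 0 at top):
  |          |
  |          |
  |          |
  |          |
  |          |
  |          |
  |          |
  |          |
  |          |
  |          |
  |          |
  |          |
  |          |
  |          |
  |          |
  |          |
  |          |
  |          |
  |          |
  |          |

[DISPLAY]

    ▒     │Next:      
   ▒▒▒    │▓▓         
          │ ▓▓        
          │           
          │           
          │           
          │Score:     
          │0          
          │           
          │           
          │           
          │           
          │           
          │           
          │           
          │           
          │           
          │           
          │           
          │           
          │           
          │           
          │           
          │           
          │           
          │           
          │           


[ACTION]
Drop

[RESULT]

          │Next:      
    ▒     │▓▓         
   ▒▒▒    │ ▓▓        
          │           
          │           
          │           
          │Score:     
          │0          
          │           
          │           
          │           
          │           
          │           
          │           
          │           
          │           
          │           
          │           
          │           
          │           
          │           
          │           
          │           
          │           
          │           
          │           
          │           


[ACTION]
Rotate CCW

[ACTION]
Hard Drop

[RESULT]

   ▓▓     │Next:      
    ▓▓    │ ░░        
          │░░         
          │           
          │           
          │           
          │Score:     
          │0          
          │           
          │           
          │           
          │           
          │           
          │           
          │           
          │           
          │           
    ▒     │           
   ▒▒     │           
    ▒     │           
          │           
          │           
          │           
          │           
          │           
          │           
          │           


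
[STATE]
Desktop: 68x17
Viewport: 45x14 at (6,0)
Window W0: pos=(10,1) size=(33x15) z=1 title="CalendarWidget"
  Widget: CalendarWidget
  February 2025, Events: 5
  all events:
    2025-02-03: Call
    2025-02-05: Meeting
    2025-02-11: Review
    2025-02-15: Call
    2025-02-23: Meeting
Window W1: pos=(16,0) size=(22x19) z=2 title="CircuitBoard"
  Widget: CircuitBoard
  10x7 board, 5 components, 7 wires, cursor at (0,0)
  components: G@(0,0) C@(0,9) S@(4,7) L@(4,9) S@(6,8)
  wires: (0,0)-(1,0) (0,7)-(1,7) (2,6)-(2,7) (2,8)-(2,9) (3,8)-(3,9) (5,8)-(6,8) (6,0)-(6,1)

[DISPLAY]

          ┏━━━━━━━━━━━━━━━━━━━━┓             
    ┏━━━━━┃ CircuitBoard       ┃━━━━┓        
    ┃ Cale┠────────────────────┨    ┃        
    ┠─────┃   0 1 2 3 4 5 6 7 8┃────┨        
    ┃     ┃0  [G]              ┃    ┃        
    ┃Mo Tu┃    │               ┃    ┃        
    ┃     ┃1   ·               ┃    ┃        
    ┃ 3*  ┃                    ┃    ┃        
    ┃10 11┃2                   ┃    ┃        
    ┃17 18┃                    ┃    ┃        
    ┃24 25┃3                   ┃    ┃        
    ┃     ┃                    ┃    ┃        
    ┃     ┃4                   ┃    ┃        
    ┃     ┃                    ┃    ┃        


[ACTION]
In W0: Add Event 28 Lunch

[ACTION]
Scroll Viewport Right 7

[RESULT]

   ┏━━━━━━━━━━━━━━━━━━━━┓                    
━━━┃ CircuitBoard       ┃━━━━┓               
ale┠────────────────────┨    ┃               
───┃   0 1 2 3 4 5 6 7 8┃────┨               
   ┃0  [G]              ┃    ┃               
 Tu┃    │               ┃    ┃               
   ┃1   ·               ┃    ┃               
*  ┃                    ┃    ┃               
 11┃2                   ┃    ┃               
 18┃                    ┃    ┃               
 25┃3                   ┃    ┃               
   ┃                    ┃    ┃               
   ┃4                   ┃    ┃               
   ┃                    ┃    ┃               


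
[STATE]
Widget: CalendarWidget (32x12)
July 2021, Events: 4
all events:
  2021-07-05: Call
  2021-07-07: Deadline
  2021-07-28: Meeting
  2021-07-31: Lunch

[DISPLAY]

           July 2021            
Mo Tu We Th Fr Sa Su            
          1  2  3  4            
 5*  6  7*  8  9 10 11          
12 13 14 15 16 17 18            
19 20 21 22 23 24 25            
26 27 28* 29 30 31*             
                                
                                
                                
                                
                                


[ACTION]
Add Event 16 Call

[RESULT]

           July 2021            
Mo Tu We Th Fr Sa Su            
          1  2  3  4            
 5*  6  7*  8  9 10 11          
12 13 14 15 16* 17 18           
19 20 21 22 23 24 25            
26 27 28* 29 30 31*             
                                
                                
                                
                                
                                


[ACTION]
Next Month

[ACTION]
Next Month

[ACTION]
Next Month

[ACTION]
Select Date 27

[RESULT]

          October 2021          
Mo Tu We Th Fr Sa Su            
             1  2  3            
 4  5  6  7  8  9 10            
11 12 13 14 15 16 17            
18 19 20 21 22 23 24            
25 26 [27] 28 29 30 31          
                                
                                
                                
                                
                                


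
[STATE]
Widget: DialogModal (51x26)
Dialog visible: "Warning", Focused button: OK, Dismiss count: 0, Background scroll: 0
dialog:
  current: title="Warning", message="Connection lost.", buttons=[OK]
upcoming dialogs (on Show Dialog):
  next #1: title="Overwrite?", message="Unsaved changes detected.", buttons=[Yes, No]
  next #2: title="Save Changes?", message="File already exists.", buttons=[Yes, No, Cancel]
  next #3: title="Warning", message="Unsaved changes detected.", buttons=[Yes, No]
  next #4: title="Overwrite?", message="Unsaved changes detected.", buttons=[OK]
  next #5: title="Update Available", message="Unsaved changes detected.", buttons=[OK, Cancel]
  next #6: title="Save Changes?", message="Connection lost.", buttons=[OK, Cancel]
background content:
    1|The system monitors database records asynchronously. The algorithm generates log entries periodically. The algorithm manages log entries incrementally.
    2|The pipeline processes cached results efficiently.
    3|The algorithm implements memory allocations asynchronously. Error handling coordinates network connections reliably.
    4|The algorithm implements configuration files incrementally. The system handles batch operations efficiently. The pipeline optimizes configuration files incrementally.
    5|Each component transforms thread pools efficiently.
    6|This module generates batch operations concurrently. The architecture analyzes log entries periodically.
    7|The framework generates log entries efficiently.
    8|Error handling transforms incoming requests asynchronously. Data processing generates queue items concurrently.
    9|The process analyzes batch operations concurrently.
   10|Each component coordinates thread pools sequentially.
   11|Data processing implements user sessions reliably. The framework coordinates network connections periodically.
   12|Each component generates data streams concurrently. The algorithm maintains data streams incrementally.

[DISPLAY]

The system monitors database records asynchronously
The pipeline processes cached results efficiently. 
The algorithm implements memory allocations asynchr
The algorithm implements configuration files increm
Each component transforms thread pools efficiently.
This module generates batch operations concurrently
The framework generates log entries efficiently.   
Error handling transforms incoming requests asynchr
The process analyzes batch operations concurrently.
Each component coordinates thread pools sequentiall
Data processing┌──────────────────┐sions reliably. 
Each component │     Warning      │ms concurrently.
               │ Connection lost. │                
               │       [OK]       │                
               └──────────────────┘                
                                                   
                                                   
                                                   
                                                   
                                                   
                                                   
                                                   
                                                   
                                                   
                                                   
                                                   


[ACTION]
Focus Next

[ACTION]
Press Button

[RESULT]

The system monitors database records asynchronously
The pipeline processes cached results efficiently. 
The algorithm implements memory allocations asynchr
The algorithm implements configuration files increm
Each component transforms thread pools efficiently.
This module generates batch operations concurrently
The framework generates log entries efficiently.   
Error handling transforms incoming requests asynchr
The process analyzes batch operations concurrently.
Each component coordinates thread pools sequentiall
Data processing implements user sessions reliably. 
Each component generates data streams concurrently.
                                                   
                                                   
                                                   
                                                   
                                                   
                                                   
                                                   
                                                   
                                                   
                                                   
                                                   
                                                   
                                                   
                                                   


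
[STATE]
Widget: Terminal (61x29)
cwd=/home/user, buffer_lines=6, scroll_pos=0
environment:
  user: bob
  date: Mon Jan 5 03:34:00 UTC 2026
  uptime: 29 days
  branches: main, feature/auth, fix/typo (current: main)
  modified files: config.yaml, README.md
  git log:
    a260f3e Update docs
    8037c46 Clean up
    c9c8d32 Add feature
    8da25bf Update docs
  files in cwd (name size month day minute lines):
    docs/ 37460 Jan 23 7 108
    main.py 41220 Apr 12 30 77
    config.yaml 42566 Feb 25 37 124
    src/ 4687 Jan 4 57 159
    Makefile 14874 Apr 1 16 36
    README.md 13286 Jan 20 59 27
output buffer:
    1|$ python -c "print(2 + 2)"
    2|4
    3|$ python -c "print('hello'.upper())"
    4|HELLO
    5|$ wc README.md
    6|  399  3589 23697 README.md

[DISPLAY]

$ python -c "print(2 + 2)"                                   
4                                                            
$ python -c "print('hello'.upper())"                         
HELLO                                                        
$ wc README.md                                               
  399  3589 23697 README.md                                  
$ █                                                          
                                                             
                                                             
                                                             
                                                             
                                                             
                                                             
                                                             
                                                             
                                                             
                                                             
                                                             
                                                             
                                                             
                                                             
                                                             
                                                             
                                                             
                                                             
                                                             
                                                             
                                                             
                                                             


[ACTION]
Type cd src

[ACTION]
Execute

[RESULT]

$ python -c "print(2 + 2)"                                   
4                                                            
$ python -c "print('hello'.upper())"                         
HELLO                                                        
$ wc README.md                                               
  399  3589 23697 README.md                                  
$ cd src                                                     
                                                             
$ █                                                          
                                                             
                                                             
                                                             
                                                             
                                                             
                                                             
                                                             
                                                             
                                                             
                                                             
                                                             
                                                             
                                                             
                                                             
                                                             
                                                             
                                                             
                                                             
                                                             
                                                             


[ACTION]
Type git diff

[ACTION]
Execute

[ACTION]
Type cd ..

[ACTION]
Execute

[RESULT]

$ python -c "print(2 + 2)"                                   
4                                                            
$ python -c "print('hello'.upper())"                         
HELLO                                                        
$ wc README.md                                               
  399  3589 23697 README.md                                  
$ cd src                                                     
                                                             
$ git diff                                                   
diff --git a/main.py b/main.py                               
--- a/main.py                                                
+++ b/main.py                                                
@@ -1,3 +1,4 @@                                              
+# updated                                                   
 import sys                                                  
$ cd ..                                                      
                                                             
$ █                                                          
                                                             
                                                             
                                                             
                                                             
                                                             
                                                             
                                                             
                                                             
                                                             
                                                             
                                                             


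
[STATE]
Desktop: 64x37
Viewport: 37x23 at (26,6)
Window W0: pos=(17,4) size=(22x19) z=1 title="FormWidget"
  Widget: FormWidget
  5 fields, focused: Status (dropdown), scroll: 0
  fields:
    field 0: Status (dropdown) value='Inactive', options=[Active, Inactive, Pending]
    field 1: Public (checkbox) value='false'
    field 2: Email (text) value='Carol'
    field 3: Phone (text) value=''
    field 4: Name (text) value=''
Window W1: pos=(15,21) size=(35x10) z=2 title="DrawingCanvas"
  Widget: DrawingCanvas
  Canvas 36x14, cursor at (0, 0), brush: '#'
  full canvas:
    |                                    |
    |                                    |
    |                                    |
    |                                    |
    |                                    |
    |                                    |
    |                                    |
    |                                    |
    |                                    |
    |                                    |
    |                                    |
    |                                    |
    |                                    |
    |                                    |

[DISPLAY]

────────────┨                        
:     [Ina▼]┃                        
:     [ ]   ┃                        
      [Caro]┃                        
      [    ]┃                        
      [    ]┃                        
            ┃                        
            ┃                        
            ┃                        
            ┃                        
            ┃                        
            ┃                        
            ┃                        
            ┃                        
            ┃                        
━━━━━━━━━━━━━━━━━━━━━━━┓             
nvas                   ┃             
───────────────────────┨             
                       ┃             
                       ┃             
                       ┃             
                       ┃             
                       ┃             


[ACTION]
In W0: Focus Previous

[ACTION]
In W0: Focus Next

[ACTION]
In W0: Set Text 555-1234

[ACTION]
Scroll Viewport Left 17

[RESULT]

        ┠────────────────────┨       
        ┃> Status:     [Ina▼]┃       
        ┃  Public:     [ ]   ┃       
        ┃  Email:      [Caro]┃       
        ┃  Phone:      [    ]┃       
        ┃  Name:       [    ]┃       
        ┃                    ┃       
        ┃                    ┃       
        ┃                    ┃       
        ┃                    ┃       
        ┃                    ┃       
        ┃                    ┃       
        ┃                    ┃       
        ┃                    ┃       
        ┃                    ┃       
      ┏━━━━━━━━━━━━━━━━━━━━━━━━━━━━━━
      ┃ DrawingCanvas                
      ┠──────────────────────────────
      ┃+                             
      ┃                              
      ┃                              
      ┃                              
      ┃                              


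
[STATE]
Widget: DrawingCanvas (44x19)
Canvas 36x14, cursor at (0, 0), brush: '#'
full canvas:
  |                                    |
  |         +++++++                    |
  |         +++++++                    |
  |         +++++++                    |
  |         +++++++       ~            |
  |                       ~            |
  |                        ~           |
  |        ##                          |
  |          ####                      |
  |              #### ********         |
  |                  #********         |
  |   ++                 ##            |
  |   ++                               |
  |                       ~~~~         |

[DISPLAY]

+                                           
         +++++++                            
         +++++++                            
         +++++++                            
         +++++++       ~                    
                       ~                    
                        ~                   
        ##                                  
          ####                              
              #### ********                 
                  #********                 
   ++                 ##                    
   ++                                       
                       ~~~~                 
                                            
                                            
                                            
                                            
                                            


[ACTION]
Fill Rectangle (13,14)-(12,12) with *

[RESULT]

+                                           
         +++++++                            
         +++++++                            
         +++++++                            
         +++++++       ~                    
                       ~                    
                        ~                   
        ##                                  
          ####                              
              #### ********                 
                  #********                 
   ++                 ##                    
   ++       ***                             
            ***        ~~~~                 
                                            
                                            
                                            
                                            
                                            


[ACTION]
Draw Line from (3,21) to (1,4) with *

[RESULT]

+                                           
    *****+++++++                            
         ********                           
         +++++++ *****                      
         +++++++       ~                    
                       ~                    
                        ~                   
        ##                                  
          ####                              
              #### ********                 
                  #********                 
   ++                 ##                    
   ++       ***                             
            ***        ~~~~                 
                                            
                                            
                                            
                                            
                                            


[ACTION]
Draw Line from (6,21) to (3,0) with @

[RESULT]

+                                           
    *****+++++++                            
         ********                           
@@@@     +++++++ *****                      
    @@@@@@@+++++       ~                    
           @@@@@@@     ~                    
                  @@@@  ~                   
        ##                                  
          ####                              
              #### ********                 
                  #********                 
   ++                 ##                    
   ++       ***                             
            ***        ~~~~                 
                                            
                                            
                                            
                                            
                                            


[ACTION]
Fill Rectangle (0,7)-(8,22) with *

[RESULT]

+      ****************                     
    *******************                     
       ****************                     
@@@@   ****************                     
    @@@****************~                    
       ****************~                    
       **************** ~                   
       ****************                     
       ****************                     
              #### ********                 
                  #********                 
   ++                 ##                    
   ++       ***                             
            ***        ~~~~                 
                                            
                                            
                                            
                                            
                                            


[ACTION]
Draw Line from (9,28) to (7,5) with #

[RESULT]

+      ****************                     
    *******************                     
       ****************                     
@@@@   ****************                     
    @@@****************~                    
       ****************~                    
       **************** ~                   
     ######************                     
       ****############                     
              #### ****######               
                  #********                 
   ++                 ##                    
   ++       ***                             
            ***        ~~~~                 
                                            
                                            
                                            
                                            
                                            


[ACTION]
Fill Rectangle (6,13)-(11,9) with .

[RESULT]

+      ****************                     
    *******************                     
       ****************                     
@@@@   ****************                     
    @@@****************~                    
       ****************~                    
       **.....********* ~                   
     ####.....*********                     
       **.....#########                     
         .....#### ****######               
         .....    #********                 
   ++    .....        ##                    
   ++       ***                             
            ***        ~~~~                 
                                            
                                            
                                            
                                            
                                            


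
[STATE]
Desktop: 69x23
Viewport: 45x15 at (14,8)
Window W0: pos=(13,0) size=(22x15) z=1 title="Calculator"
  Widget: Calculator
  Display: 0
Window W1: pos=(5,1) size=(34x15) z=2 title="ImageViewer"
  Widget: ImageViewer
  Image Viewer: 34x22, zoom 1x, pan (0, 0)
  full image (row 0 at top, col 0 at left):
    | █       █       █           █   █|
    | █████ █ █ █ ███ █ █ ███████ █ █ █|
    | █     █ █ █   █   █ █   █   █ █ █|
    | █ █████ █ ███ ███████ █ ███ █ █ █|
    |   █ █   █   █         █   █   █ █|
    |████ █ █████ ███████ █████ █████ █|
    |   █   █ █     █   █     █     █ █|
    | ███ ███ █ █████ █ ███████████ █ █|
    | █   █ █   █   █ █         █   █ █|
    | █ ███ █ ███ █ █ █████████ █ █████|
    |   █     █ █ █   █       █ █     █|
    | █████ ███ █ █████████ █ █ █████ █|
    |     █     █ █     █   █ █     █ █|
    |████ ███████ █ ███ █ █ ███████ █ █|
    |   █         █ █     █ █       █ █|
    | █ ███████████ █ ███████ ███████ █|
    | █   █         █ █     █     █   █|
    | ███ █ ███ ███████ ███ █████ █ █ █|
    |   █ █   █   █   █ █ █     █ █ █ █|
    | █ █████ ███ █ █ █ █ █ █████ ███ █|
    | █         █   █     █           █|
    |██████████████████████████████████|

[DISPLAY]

 █   █         █   █   █┃                    
████ ███████ █████ █████┃                    
 █     █   █     █     █┃                    
 █ █████ █ ███████████ █┃                    
   █   █ █         █   █┃                    
 ███ █ █ █████████ █ ███┃                    
 █ █ █   █       █ █    ┃                    
━━━━━━━━━━━━━━━━━━━━━━━━┛                    
                                             
                                             
                                             
                                             
                                             
                                             
                                             


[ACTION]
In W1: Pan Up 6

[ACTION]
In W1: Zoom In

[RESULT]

      ██  ██  ██      ██┃                    
      ██  ██  ██      ██┃                    
████████  ██  ██████  ██┃                    
████████  ██  ██████  ██┃                    
  ██      ██      ██    ┃                    
  ██      ██      ██    ┃                    
  ██  ██████████  ██████┃                    
━━━━━━━━━━━━━━━━━━━━━━━━┛                    
                                             
                                             
                                             
                                             
                                             
                                             
                                             


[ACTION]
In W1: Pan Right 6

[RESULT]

██  ██  ██      ██      ┃                    
██  ██  ██      ██      ┃                    
██  ██  ██████  ████████┃                    
██  ██  ██████  ████████┃                    
    ██      ██          ┃                    
    ██      ██          ┃                    
██████████  ████████████┃                    
━━━━━━━━━━━━━━━━━━━━━━━━┛                    
                                             
                                             
                                             
                                             
                                             
                                             
                                             
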